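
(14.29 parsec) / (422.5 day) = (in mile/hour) 2.702e+10. Check: 1 parsec = 3.0856776e+16 m, so 14.29 parsec = 14.29 * 3.0856776e+16 = 4.4094333e+17 m. 1 day = 86400 s, so 422.5 day = 422.5 * 86400 = 36504000 s. Combine: 4.4094333e+17 m / 36504000 s = 1.2079315e+10 m/s. 1 mile/hour = 0.44704 m/s, so 1.2079315e+10 m/s = 1.2079315e+10 / 0.44704 = 2.7020659e+10 mile/hour ≈ 2.702e+10 mile/hour (4 s.f.).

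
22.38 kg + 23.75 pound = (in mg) 22.38 kg is already in kg. 1 pound = 0.45359237 kg, so 23.75 pound = 23.75 * 0.45359237 = 10.772819 kg. Sum: 22.38 + 10.772819 = 33.152819 kg. 1 mg = 1e-06 kg, so 33.152819 kg = 33.152819 / 1e-06 = 33152819 mg ≈ 3.315e+07 mg (4 s.f.). Final answer: 3.315e+07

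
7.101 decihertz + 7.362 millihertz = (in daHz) 0.07175. Check: 1 decihertz = 0.1 Hz, so 7.101 decihertz = 7.101 * 0.1 = 0.7101 Hz. 1 millihertz = 0.001 Hz, so 7.362 millihertz = 7.362 * 0.001 = 0.007362 Hz. Sum: 0.7101 + 0.007362 = 0.717462 Hz. 1 daHz = 10 Hz, so 0.717462 Hz = 0.717462 / 10 = 0.0717462 daHz ≈ 0.07175 daHz (4 s.f.).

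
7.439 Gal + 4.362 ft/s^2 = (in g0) 1 Gal = 0.01 m/s^2, so 7.439 Gal = 7.439 * 0.01 = 0.07439 m/s^2. 1 ft/s^2 = 0.3048 m/s^2, so 4.362 ft/s^2 = 4.362 * 0.3048 = 1.3295376 m/s^2. Sum: 0.07439 + 1.3295376 = 1.4039276 m/s^2. 1 g0 = 9.80665 m/s^2, so 1.4039276 m/s^2 = 1.4039276 / 9.80665 = 0.14316077 g0 ≈ 0.1432 g0 (4 s.f.). Final answer: 0.1432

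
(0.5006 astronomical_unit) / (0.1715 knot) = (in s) 1 astronomical_unit = 1.4959787e+11 m, so 0.5006 astronomical_unit = 0.5006 * 1.4959787e+11 = 7.4888694e+10 m. 1 knot = 0.51444444 m/s, so 0.1715 knot = 0.1715 * 0.51444444 = 0.088227222 m/s. Combine: 7.4888694e+10 m / 0.088227222 m/s = 8.4881618e+11 s. Result: 8.4881618e+11 s ≈ 8.488e+11 s (4 s.f.). Final answer: 8.488e+11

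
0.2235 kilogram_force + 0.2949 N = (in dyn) 2.487e+05. Check: 1 kilogram_force = 9.80665 N, so 0.2235 kilogram_force = 0.2235 * 9.80665 = 2.1917863 N. 0.2949 N is already in N. Sum: 2.1917863 + 0.2949 = 2.4866863 N. 1 dyn = 1e-05 N, so 2.4866863 N = 2.4866863 / 1e-05 = 248668.63 dyn ≈ 2.487e+05 dyn (4 s.f.).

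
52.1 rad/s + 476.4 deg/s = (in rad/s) 52.1 rad/s is already in rad/s. 1 deg/s = 0.017453293 rad/s, so 476.4 deg/s = 476.4 * 0.017453293 = 8.3147486 rad/s. Sum: 52.1 + 8.3147486 = 60.414749 rad/s. Result: 60.414749 rad/s ≈ 60.41 rad/s (4 s.f.). Final answer: 60.41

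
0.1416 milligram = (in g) 0.0001416. Check: 1 milligram = 1e-06 kg, so 0.1416 milligram = 0.1416 * 1e-06 = 1.416e-07 kg. 1 g = 0.001 kg, so 1.416e-07 kg = 1.416e-07 / 0.001 = 0.0001416 g.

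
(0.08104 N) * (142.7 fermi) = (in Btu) 0.08104 N is already in N. 1 fermi = 1e-15 m, so 142.7 fermi = 142.7 * 1e-15 = 1.427e-13 m. Combine: 0.08104 N * 1.427e-13 m = 1.1564408e-14 J. 1 Btu = 1055.0559 J, so 1.1564408e-14 J = 1.1564408e-14 / 1055.0559 = 1.0960944e-17 Btu ≈ 1.096e-17 Btu (4 s.f.). Final answer: 1.096e-17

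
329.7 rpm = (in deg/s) 1 rpm = 0.10471976 rad/s, so 329.7 rpm = 329.7 * 0.10471976 = 34.526103 rad/s. 1 deg/s = 0.017453293 rad/s, so 34.526103 rad/s = 34.526103 / 0.017453293 = 1978.2 deg/s ≈ 1978 deg/s (4 s.f.). Final answer: 1978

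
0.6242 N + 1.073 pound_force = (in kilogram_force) 0.5504. Check: 0.6242 N is already in N. 1 pound_force = 4.4482216 N, so 1.073 pound_force = 1.073 * 4.4482216 = 4.7729418 N. Sum: 0.6242 + 4.7729418 = 5.3971418 N. 1 kilogram_force = 9.80665 N, so 5.3971418 N = 5.3971418 / 9.80665 = 0.5503553 kilogram_force ≈ 0.5504 kilogram_force (4 s.f.).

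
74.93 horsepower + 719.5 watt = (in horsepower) 75.89. Check: 1 horsepower = 745.69987 W, so 74.93 horsepower = 74.93 * 745.69987 = 55875.291 W. 719.5 watt = 719.5 W. Sum: 55875.291 + 719.5 = 56594.791 W. 1 horsepower = 745.69987 W, so 56594.791 W = 56594.791 / 745.69987 = 75.894865 horsepower ≈ 75.89 horsepower (4 s.f.).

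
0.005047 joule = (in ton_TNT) 0.005047 joule = 0.005047 J. 1 ton_TNT = 4.184e+09 J, so 0.005047 J = 0.005047 / 4.184e+09 = 1.206262e-12 ton_TNT ≈ 1.206e-12 ton_TNT (4 s.f.). Final answer: 1.206e-12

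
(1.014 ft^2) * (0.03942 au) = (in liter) 1 ft^2 = 0.09290304 m^2, so 1.014 ft^2 = 1.014 * 0.09290304 = 0.094203683 m^2. 1 au = 1.4959787e+11 m, so 0.03942 au = 0.03942 * 1.4959787e+11 = 5.8971481e+09 m. Combine: 0.094203683 m^2 * 5.8971481e+09 m = 5.5553306e+08 m^3. 1 liter = 0.001 m^3, so 5.5553306e+08 m^3 = 5.5553306e+08 / 0.001 = 5.5553306e+11 liter ≈ 5.555e+11 liter (4 s.f.). Final answer: 5.555e+11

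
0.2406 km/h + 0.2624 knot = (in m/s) 0.2018. Check: 1 km/h = 0.27777778 m/s, so 0.2406 km/h = 0.2406 * 0.27777778 = 0.066833333 m/s. 1 knot = 0.51444444 m/s, so 0.2624 knot = 0.2624 * 0.51444444 = 0.13499022 m/s. Sum: 0.066833333 + 0.13499022 = 0.20182356 m/s. Result: 0.20182356 m/s ≈ 0.2018 m/s (4 s.f.).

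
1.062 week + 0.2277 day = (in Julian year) 1 week = 604800 s, so 1.062 week = 1.062 * 604800 = 642297.6 s. 1 day = 86400 s, so 0.2277 day = 0.2277 * 86400 = 19673.28 s. Sum: 642297.6 + 19673.28 = 661970.88 s. 1 Julian year = 31557600 s, so 661970.88 s = 661970.88 / 31557600 = 0.020976591 Julian year ≈ 0.02098 Julian year (4 s.f.). Final answer: 0.02098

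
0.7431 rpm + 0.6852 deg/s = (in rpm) 0.8573. Check: 1 rpm = 0.10471976 rad/s, so 0.7431 rpm = 0.7431 * 0.10471976 = 0.07781725 rad/s. 1 deg/s = 0.017453293 rad/s, so 0.6852 deg/s = 0.6852 * 0.017453293 = 0.011958996 rad/s. Sum: 0.07781725 + 0.011958996 = 0.089776246 rad/s. 1 rpm = 0.10471976 rad/s, so 0.089776246 rad/s = 0.089776246 / 0.10471976 = 0.8573 rpm.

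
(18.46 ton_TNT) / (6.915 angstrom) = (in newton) 1 ton_TNT = 4.184e+09 J, so 18.46 ton_TNT = 18.46 * 4.184e+09 = 7.723664e+10 J. 1 angstrom = 1e-10 m, so 6.915 angstrom = 6.915 * 1e-10 = 6.915e-10 m. Combine: 7.723664e+10 J / 6.915e-10 m = 1.1169435e+20 N. 1.1169435e+20 N = 1.1169435e+20 newton ≈ 1.117e+20 newton (4 s.f.). Final answer: 1.117e+20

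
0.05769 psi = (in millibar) 3.978. Check: 1 psi = 6894.7573 Pa, so 0.05769 psi = 0.05769 * 6894.7573 = 397.75855 Pa. 1 millibar = 100 Pa, so 397.75855 Pa = 397.75855 / 100 = 3.9775855 millibar ≈ 3.978 millibar (4 s.f.).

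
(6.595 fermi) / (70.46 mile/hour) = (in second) 2.094e-16. Check: 1 fermi = 1e-15 m, so 6.595 fermi = 6.595 * 1e-15 = 6.595e-15 m. 1 mile/hour = 0.44704 m/s, so 70.46 mile/hour = 70.46 * 0.44704 = 31.498438 m/s. Combine: 6.595e-15 m / 31.498438 m/s = 2.0937546e-16 s. 2.0937546e-16 s = 2.0937546e-16 second ≈ 2.094e-16 second (4 s.f.).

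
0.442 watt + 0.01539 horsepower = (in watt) 0.442 watt = 0.442 W. 1 horsepower = 745.69987 W, so 0.01539 horsepower = 0.01539 * 745.69987 = 11.476321 W. Sum: 0.442 + 11.476321 = 11.918321 W. 11.918321 W = 11.918321 watt ≈ 11.92 watt (4 s.f.). Final answer: 11.92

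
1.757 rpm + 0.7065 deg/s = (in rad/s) 0.1963. Check: 1 rpm = 0.10471976 rad/s, so 1.757 rpm = 1.757 * 0.10471976 = 0.18399261 rad/s. 1 deg/s = 0.017453293 rad/s, so 0.7065 deg/s = 0.7065 * 0.017453293 = 0.012330751 rad/s. Sum: 0.18399261 + 0.012330751 = 0.19632336 rad/s. Result: 0.19632336 rad/s ≈ 0.1963 rad/s (4 s.f.).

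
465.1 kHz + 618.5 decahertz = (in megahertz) 1 kHz = 1000 Hz, so 465.1 kHz = 465.1 * 1000 = 465100 Hz. 1 decahertz = 10 Hz, so 618.5 decahertz = 618.5 * 10 = 6185 Hz. Sum: 465100 + 6185 = 471285 Hz. 1 megahertz = 1000000 Hz, so 471285 Hz = 471285 / 1000000 = 0.471285 megahertz ≈ 0.4713 megahertz (4 s.f.). Final answer: 0.4713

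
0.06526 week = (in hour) 1 week = 604800 s, so 0.06526 week = 0.06526 * 604800 = 39469.248 s. 1 hour = 3600 s, so 39469.248 s = 39469.248 / 3600 = 10.96368 hour ≈ 10.96 hour (4 s.f.). Final answer: 10.96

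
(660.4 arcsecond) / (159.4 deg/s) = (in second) 0.001151. Check: 1 arcsecond = 4.8481368e-06 rad, so 660.4 arcsecond = 660.4 * 4.8481368e-06 = 0.0032017096 rad. 1 deg/s = 0.017453293 rad/s, so 159.4 deg/s = 159.4 * 0.017453293 = 2.7820548 rad/s. Combine: 0.0032017096 rad / 2.7820548 rad/s = 0.0011508434 s. 0.0011508434 s = 0.0011508434 second ≈ 0.001151 second (4 s.f.).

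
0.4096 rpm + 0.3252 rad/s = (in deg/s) 21.09. Check: 1 rpm = 0.10471976 rad/s, so 0.4096 rpm = 0.4096 * 0.10471976 = 0.042893212 rad/s. 0.3252 rad/s is already in rad/s. Sum: 0.042893212 + 0.3252 = 0.36809321 rad/s. 1 deg/s = 0.017453293 rad/s, so 0.36809321 rad/s = 0.36809321 / 0.017453293 = 21.090187 deg/s ≈ 21.09 deg/s (4 s.f.).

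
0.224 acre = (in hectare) 1 acre = 4046.8564 m^2, so 0.224 acre = 0.224 * 4046.8564 = 906.49584 m^2. 1 hectare = 10000 m^2, so 906.49584 m^2 = 906.49584 / 10000 = 0.090649584 hectare ≈ 0.09065 hectare (4 s.f.). Final answer: 0.09065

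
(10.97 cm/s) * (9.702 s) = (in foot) 3.492. Check: 1 cm/s = 0.01 m/s, so 10.97 cm/s = 10.97 * 0.01 = 0.1097 m/s. 9.702 s is already in s. Combine: 0.1097 m/s * 9.702 s = 1.0643094 m. 1 foot = 0.3048 m, so 1.0643094 m = 1.0643094 / 0.3048 = 3.4918287 foot ≈ 3.492 foot (4 s.f.).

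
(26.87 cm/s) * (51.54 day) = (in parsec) 1 cm/s = 0.01 m/s, so 26.87 cm/s = 26.87 * 0.01 = 0.2687 m/s. 1 day = 86400 s, so 51.54 day = 51.54 * 86400 = 4453056 s. Combine: 0.2687 m/s * 4453056 s = 1196536.1 m. 1 parsec = 3.0856776e+16 m, so 1196536.1 m = 1196536.1 / 3.0856776e+16 = 3.8777096e-11 parsec ≈ 3.878e-11 parsec (4 s.f.). Final answer: 3.878e-11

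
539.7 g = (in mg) 1 g = 0.001 kg, so 539.7 g = 539.7 * 0.001 = 0.5397 kg. 1 mg = 1e-06 kg, so 0.5397 kg = 0.5397 / 1e-06 = 539700 mg ≈ 5.397e+05 mg (4 s.f.). Final answer: 5.397e+05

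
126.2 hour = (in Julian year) 1 hour = 3600 s, so 126.2 hour = 126.2 * 3600 = 454320 s. 1 Julian year = 31557600 s, so 454320 s = 454320 / 31557600 = 0.014396532 Julian year ≈ 0.0144 Julian year (4 s.f.). Final answer: 0.0144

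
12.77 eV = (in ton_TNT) 4.89e-28. Check: 1 eV = 1.6021766e-19 J, so 12.77 eV = 12.77 * 1.6021766e-19 = 2.0459796e-18 J. 1 ton_TNT = 4.184e+09 J, so 2.0459796e-18 J = 2.0459796e-18 / 4.184e+09 = 4.8900085e-28 ton_TNT ≈ 4.89e-28 ton_TNT (4 s.f.).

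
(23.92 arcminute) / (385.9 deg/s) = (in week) 1.708e-09. Check: 1 arcminute = 0.00029088821 rad, so 23.92 arcminute = 23.92 * 0.00029088821 = 0.006958046 rad. 1 deg/s = 0.017453293 rad/s, so 385.9 deg/s = 385.9 * 0.017453293 = 6.7352256 rad/s. Combine: 0.006958046 rad / 6.7352256 rad/s = 0.0010330828 s. 1 week = 604800 s, so 0.0010330828 s = 0.0010330828 / 604800 = 1.7081396e-09 week ≈ 1.708e-09 week (4 s.f.).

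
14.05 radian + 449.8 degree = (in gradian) 14.05 radian = 14.05 rad. 1 degree = 0.017453293 rad, so 449.8 degree = 449.8 * 0.017453293 = 7.850491 rad. Sum: 14.05 + 7.850491 = 21.900491 rad. 1 gradian = 0.015707963 rad, so 21.900491 rad = 21.900491 / 0.015707963 = 1394.2286 gradian ≈ 1394 gradian (4 s.f.). Final answer: 1394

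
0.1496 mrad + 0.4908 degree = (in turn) 1 mrad = 0.001 rad, so 0.1496 mrad = 0.1496 * 0.001 = 0.0001496 rad. 1 degree = 0.017453293 rad, so 0.4908 degree = 0.4908 * 0.017453293 = 0.008566076 rad. Sum: 0.0001496 + 0.008566076 = 0.008715676 rad. 1 turn = 6.2831853 rad, so 0.008715676 rad = 0.008715676 / 6.2831853 = 0.0013871429 turn ≈ 0.001387 turn (4 s.f.). Final answer: 0.001387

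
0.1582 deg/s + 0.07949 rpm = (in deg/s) 1 deg/s = 0.017453293 rad/s, so 0.1582 deg/s = 0.1582 * 0.017453293 = 0.0027611109 rad/s. 1 rpm = 0.10471976 rad/s, so 0.07949 rpm = 0.07949 * 0.10471976 = 0.0083241733 rad/s. Sum: 0.0027611109 + 0.0083241733 = 0.011085284 rad/s. 1 deg/s = 0.017453293 rad/s, so 0.011085284 rad/s = 0.011085284 / 0.017453293 = 0.63514 deg/s ≈ 0.6351 deg/s (4 s.f.). Final answer: 0.6351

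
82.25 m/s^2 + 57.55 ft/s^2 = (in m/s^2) 99.79. Check: 82.25 m/s^2 is already in m/s^2. 1 ft/s^2 = 0.3048 m/s^2, so 57.55 ft/s^2 = 57.55 * 0.3048 = 17.54124 m/s^2. Sum: 82.25 + 17.54124 = 99.79124 m/s^2. Result: 99.79124 m/s^2 ≈ 99.79 m/s^2 (4 s.f.).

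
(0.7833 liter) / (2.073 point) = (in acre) 0.0002647. Check: 1 liter = 0.001 m^3, so 0.7833 liter = 0.7833 * 0.001 = 0.0007833 m^3. 1 point = 0.00035277778 m, so 2.073 point = 2.073 * 0.00035277778 = 0.00073130833 m. Combine: 0.0007833 m^3 / 0.00073130833 m = 1.071094 m^2. 1 acre = 4046.8564 m^2, so 1.071094 m^2 = 1.071094 / 4046.8564 = 0.0002646731 acre ≈ 0.0002647 acre (4 s.f.).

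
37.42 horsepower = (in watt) 1 horsepower = 745.69987 W, so 37.42 horsepower = 37.42 * 745.69987 = 27904.089 W. 27904.089 W = 27904.089 watt ≈ 2.79e+04 watt (4 s.f.). Final answer: 2.79e+04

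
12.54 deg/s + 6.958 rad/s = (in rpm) 1 deg/s = 0.017453293 rad/s, so 12.54 deg/s = 12.54 * 0.017453293 = 0.21886429 rad/s. 6.958 rad/s is already in rad/s. Sum: 0.21886429 + 6.958 = 7.1768643 rad/s. 1 rpm = 0.10471976 rad/s, so 7.1768643 rad/s = 7.1768643 / 0.10471976 = 68.534006 rpm ≈ 68.53 rpm (4 s.f.). Final answer: 68.53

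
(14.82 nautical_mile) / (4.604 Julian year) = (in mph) 0.0004226. Check: 1 nautical_mile = 1852 m, so 14.82 nautical_mile = 14.82 * 1852 = 27446.64 m. 1 Julian year = 31557600 s, so 4.604 Julian year = 4.604 * 31557600 = 1.4529119e+08 s. Combine: 27446.64 m / 1.4529119e+08 s = 0.00018890781 m/s. 1 mph = 0.44704 m/s, so 0.00018890781 m/s = 0.00018890781 / 0.44704 = 0.00042257473 mph ≈ 0.0004226 mph (4 s.f.).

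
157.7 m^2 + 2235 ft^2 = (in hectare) 0.03653. Check: 157.7 m^2 is already in m^2. 1 ft^2 = 0.09290304 m^2, so 2235 ft^2 = 2235 * 0.09290304 = 207.63829 m^2. Sum: 157.7 + 207.63829 = 365.33829 m^2. 1 hectare = 10000 m^2, so 365.33829 m^2 = 365.33829 / 10000 = 0.036533829 hectare ≈ 0.03653 hectare (4 s.f.).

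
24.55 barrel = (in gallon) 1031. Check: 1 barrel = 0.15898729 m^3, so 24.55 barrel = 24.55 * 0.15898729 = 3.9031381 m^3. 1 gallon = 0.0037854118 m^3, so 3.9031381 m^3 = 3.9031381 / 0.0037854118 = 1031.1 gallon ≈ 1031 gallon (4 s.f.).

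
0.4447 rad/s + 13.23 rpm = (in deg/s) 104.9. Check: 0.4447 rad/s is already in rad/s. 1 rpm = 0.10471976 rad/s, so 13.23 rpm = 13.23 * 0.10471976 = 1.3854424 rad/s. Sum: 0.4447 + 1.3854424 = 1.8301424 rad/s. 1 deg/s = 0.017453293 rad/s, so 1.8301424 rad/s = 1.8301424 / 0.017453293 = 104.85943 deg/s ≈ 104.9 deg/s (4 s.f.).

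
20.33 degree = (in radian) 0.3548. Check: 1 degree = 0.017453293 rad, so 20.33 degree = 20.33 * 0.017453293 = 0.35482544 rad. 0.35482544 rad = 0.35482544 radian ≈ 0.3548 radian (4 s.f.).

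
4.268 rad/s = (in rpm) 1 rpm = 0.10471976 rad/s, so 4.268 rad/s = 4.268 / 0.10471976 = 40.756398 rpm ≈ 40.76 rpm (4 s.f.). Final answer: 40.76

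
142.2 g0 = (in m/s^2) 1395. Check: 1 g0 = 9.80665 m/s^2, so 142.2 g0 = 142.2 * 9.80665 = 1394.5056 m/s^2. Result: 1394.5056 m/s^2 ≈ 1395 m/s^2 (4 s.f.).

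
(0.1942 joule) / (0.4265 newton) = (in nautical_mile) 0.1942 joule = 0.1942 J. 0.4265 newton = 0.4265 N. Combine: 0.1942 J / 0.4265 N = 0.45533411 m. 1 nautical_mile = 1852 m, so 0.45533411 m = 0.45533411 / 1852 = 0.00024586075 nautical_mile ≈ 0.0002459 nautical_mile (4 s.f.). Final answer: 0.0002459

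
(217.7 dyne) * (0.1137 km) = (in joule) 1 dyne = 1e-05 N, so 217.7 dyne = 217.7 * 1e-05 = 0.002177 N. 1 km = 1000 m, so 0.1137 km = 0.1137 * 1000 = 113.7 m. Combine: 0.002177 N * 113.7 m = 0.2475249 J. 0.2475249 J = 0.2475249 joule ≈ 0.2475 joule (4 s.f.). Final answer: 0.2475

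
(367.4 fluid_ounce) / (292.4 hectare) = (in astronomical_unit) 2.484e-20. Check: 1 fluid_ounce = 2.957353e-05 m^3, so 367.4 fluid_ounce = 367.4 * 2.957353e-05 = 0.010865315 m^3. 1 hectare = 10000 m^2, so 292.4 hectare = 292.4 * 10000 = 2924000 m^2. Combine: 0.010865315 m^3 / 2924000 m^2 = 3.7159079e-09 m. 1 astronomical_unit = 1.4959787e+11 m, so 3.7159079e-09 m = 3.7159079e-09 / 1.4959787e+11 = 2.483931e-20 astronomical_unit ≈ 2.484e-20 astronomical_unit (4 s.f.).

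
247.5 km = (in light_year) 1 km = 1000 m, so 247.5 km = 247.5 * 1000 = 247500 m. 1 light_year = 9.4607305e+15 m, so 247500 m = 247500 / 9.4607305e+15 = 2.6160771e-11 light_year ≈ 2.616e-11 light_year (4 s.f.). Final answer: 2.616e-11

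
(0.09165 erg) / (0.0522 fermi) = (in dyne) 1.756e+13. Check: 1 erg = 1e-07 J, so 0.09165 erg = 0.09165 * 1e-07 = 9.165e-09 J. 1 fermi = 1e-15 m, so 0.0522 fermi = 0.0522 * 1e-15 = 5.22e-17 m. Combine: 9.165e-09 J / 5.22e-17 m = 1.7557471e+08 N. 1 dyne = 1e-05 N, so 1.7557471e+08 N = 1.7557471e+08 / 1e-05 = 1.7557471e+13 dyne ≈ 1.756e+13 dyne (4 s.f.).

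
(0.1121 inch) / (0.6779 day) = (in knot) 9.45e-08. Check: 1 inch = 0.0254 m, so 0.1121 inch = 0.1121 * 0.0254 = 0.00284734 m. 1 day = 86400 s, so 0.6779 day = 0.6779 * 86400 = 58570.56 s. Combine: 0.00284734 m / 58570.56 s = 4.8613843e-08 m/s. 1 knot = 0.51444444 m/s, so 4.8613843e-08 m/s = 4.8613843e-08 / 0.51444444 = 9.4497751e-08 knot ≈ 9.45e-08 knot (4 s.f.).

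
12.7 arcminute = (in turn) 1 arcminute = 0.00029088821 rad, so 12.7 arcminute = 12.7 * 0.00029088821 = 0.0036942803 rad. 1 turn = 6.2831853 rad, so 0.0036942803 rad = 0.0036942803 / 6.2831853 = 0.00058796296 turn ≈ 0.000588 turn (4 s.f.). Final answer: 0.000588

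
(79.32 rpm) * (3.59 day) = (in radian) 2.576e+06. Check: 1 rpm = 0.10471976 rad/s, so 79.32 rpm = 79.32 * 0.10471976 = 8.306371 rad/s. 1 day = 86400 s, so 3.59 day = 3.59 * 86400 = 310176 s. Combine: 8.306371 rad/s * 310176 s = 2576436.9 rad. 2576436.9 rad = 2576436.9 radian ≈ 2.576e+06 radian (4 s.f.).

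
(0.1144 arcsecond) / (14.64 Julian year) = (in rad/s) 1.2e-15. Check: 1 arcsecond = 4.8481368e-06 rad, so 0.1144 arcsecond = 0.1144 * 4.8481368e-06 = 5.5462685e-07 rad. 1 Julian year = 31557600 s, so 14.64 Julian year = 14.64 * 31557600 = 4.6200326e+08 s. Combine: 5.5462685e-07 rad / 4.6200326e+08 s = 1.2004825e-15 rad/s. Result: 1.2004825e-15 rad/s ≈ 1.2e-15 rad/s (4 s.f.).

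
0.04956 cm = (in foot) 0.001626. Check: 1 cm = 0.01 m, so 0.04956 cm = 0.04956 * 0.01 = 0.0004956 m. 1 foot = 0.3048 m, so 0.0004956 m = 0.0004956 / 0.3048 = 0.0016259843 foot ≈ 0.001626 foot (4 s.f.).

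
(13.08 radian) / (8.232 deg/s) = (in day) 13.08 radian = 13.08 rad. 1 deg/s = 0.017453293 rad/s, so 8.232 deg/s = 8.232 * 0.017453293 = 0.1436755 rad/s. Combine: 13.08 rad / 0.1436755 rad/s = 91.038483 s. 1 day = 86400 s, so 91.038483 s = 91.038483 / 86400 = 0.0010536862 day ≈ 0.001054 day (4 s.f.). Final answer: 0.001054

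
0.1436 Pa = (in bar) 1.436e-06. Check: 1 bar = 100000 Pa, so 0.1436 Pa = 0.1436 / 100000 = 1.436e-06 bar.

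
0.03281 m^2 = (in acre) 1 acre = 4046.8564 m^2, so 0.03281 m^2 = 0.03281 / 4046.8564 = 8.1075276e-06 acre ≈ 8.108e-06 acre (4 s.f.). Final answer: 8.108e-06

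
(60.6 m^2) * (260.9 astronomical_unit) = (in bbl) 60.6 m^2 is already in m^2. 1 astronomical_unit = 1.4959787e+11 m, so 260.9 astronomical_unit = 260.9 * 1.4959787e+11 = 3.9030084e+13 m. Combine: 60.6 m^2 * 3.9030084e+13 m = 2.3652231e+15 m^3. 1 bbl = 0.15898729 m^3, so 2.3652231e+15 m^3 = 2.3652231e+15 / 0.15898729 = 1.4876806e+16 bbl ≈ 1.488e+16 bbl (4 s.f.). Final answer: 1.488e+16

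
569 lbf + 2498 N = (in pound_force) 1131. Check: 1 lbf = 4.4482216 N, so 569 lbf = 569 * 4.4482216 = 2531.0381 N. 2498 N is already in N. Sum: 2531.0381 + 2498 = 5029.0381 N. 1 pound_force = 4.4482216 N, so 5029.0381 N = 5029.0381 / 4.4482216 = 1130.5727 pound_force ≈ 1131 pound_force (4 s.f.).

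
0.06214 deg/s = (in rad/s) 1 deg/s = 0.017453293 rad/s, so 0.06214 deg/s = 0.06214 * 0.017453293 = 0.0010845476 rad/s. Result: 0.0010845476 rad/s ≈ 0.001085 rad/s (4 s.f.). Final answer: 0.001085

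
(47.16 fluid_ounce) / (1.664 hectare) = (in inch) 3.3e-06. Check: 1 fluid_ounce = 2.957353e-05 m^3, so 47.16 fluid_ounce = 47.16 * 2.957353e-05 = 0.0013946877 m^3. 1 hectare = 10000 m^2, so 1.664 hectare = 1.664 * 10000 = 16640 m^2. Combine: 0.0013946877 m^3 / 16640 m^2 = 8.3815364e-08 m. 1 inch = 0.0254 m, so 8.3815364e-08 m = 8.3815364e-08 / 0.0254 = 3.2998175e-06 inch ≈ 3.3e-06 inch (4 s.f.).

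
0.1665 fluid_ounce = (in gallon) 1 fluid_ounce = 2.957353e-05 m^3, so 0.1665 fluid_ounce = 0.1665 * 2.957353e-05 = 4.9239927e-06 m^3. 1 gallon = 0.0037854118 m^3, so 4.9239927e-06 m^3 = 4.9239927e-06 / 0.0037854118 = 0.0013007813 gallon ≈ 0.001301 gallon (4 s.f.). Final answer: 0.001301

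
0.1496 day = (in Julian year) 1 day = 86400 s, so 0.1496 day = 0.1496 * 86400 = 12925.44 s. 1 Julian year = 31557600 s, so 12925.44 s = 12925.44 / 31557600 = 0.00040958248 Julian year ≈ 0.0004096 Julian year (4 s.f.). Final answer: 0.0004096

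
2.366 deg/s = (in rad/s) 1 deg/s = 0.017453293 rad/s, so 2.366 deg/s = 2.366 * 0.017453293 = 0.04129449 rad/s. Result: 0.04129449 rad/s ≈ 0.04129 rad/s (4 s.f.). Final answer: 0.04129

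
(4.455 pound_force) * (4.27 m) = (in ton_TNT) 2.022e-08. Check: 1 pound_force = 4.4482216 N, so 4.455 pound_force = 4.455 * 4.4482216 = 19.816827 N. 4.27 m is already in m. Combine: 19.816827 N * 4.27 m = 84.617853 J. 1 ton_TNT = 4.184e+09 J, so 84.617853 J = 84.617853 / 4.184e+09 = 2.0224152e-08 ton_TNT ≈ 2.022e-08 ton_TNT (4 s.f.).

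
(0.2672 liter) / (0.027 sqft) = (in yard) 0.1165. Check: 1 liter = 0.001 m^3, so 0.2672 liter = 0.2672 * 0.001 = 0.0002672 m^3. 1 sqft = 0.09290304 m^2, so 0.027 sqft = 0.027 * 0.09290304 = 0.0025083821 m^2. Combine: 0.0002672 m^3 / 0.0025083821 m^2 = 0.10652285 m. 1 yard = 0.9144 m, so 0.10652285 m = 0.10652285 / 0.9144 = 0.1164948 yard ≈ 0.1165 yard (4 s.f.).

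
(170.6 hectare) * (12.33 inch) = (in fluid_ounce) 1.807e+10. Check: 1 hectare = 10000 m^2, so 170.6 hectare = 170.6 * 10000 = 1706000 m^2. 1 inch = 0.0254 m, so 12.33 inch = 12.33 * 0.0254 = 0.313182 m. Combine: 1706000 m^2 * 0.313182 m = 534288.49 m^3. 1 fluid_ounce = 2.957353e-05 m^3, so 534288.49 m^3 = 534288.49 / 2.957353e-05 = 1.8066443e+10 fluid_ounce ≈ 1.807e+10 fluid_ounce (4 s.f.).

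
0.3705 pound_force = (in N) 1.648. Check: 1 pound_force = 4.4482216 N, so 0.3705 pound_force = 0.3705 * 4.4482216 = 1.6480661 N. Result: 1.6480661 N ≈ 1.648 N (4 s.f.).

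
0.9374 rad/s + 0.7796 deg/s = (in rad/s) 0.951. Check: 0.9374 rad/s is already in rad/s. 1 deg/s = 0.017453293 rad/s, so 0.7796 deg/s = 0.7796 * 0.017453293 = 0.013606587 rad/s. Sum: 0.9374 + 0.013606587 = 0.95100659 rad/s. Result: 0.95100659 rad/s ≈ 0.951 rad/s (4 s.f.).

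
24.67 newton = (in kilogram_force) 24.67 newton = 24.67 N. 1 kilogram_force = 9.80665 N, so 24.67 N = 24.67 / 9.80665 = 2.5156399 kilogram_force ≈ 2.516 kilogram_force (4 s.f.). Final answer: 2.516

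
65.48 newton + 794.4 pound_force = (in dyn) 65.48 newton = 65.48 N. 1 pound_force = 4.4482216 N, so 794.4 pound_force = 794.4 * 4.4482216 = 3533.6673 N. Sum: 65.48 + 3533.6673 = 3599.1473 N. 1 dyn = 1e-05 N, so 3599.1473 N = 3599.1473 / 1e-05 = 3.5991473e+08 dyn ≈ 3.599e+08 dyn (4 s.f.). Final answer: 3.599e+08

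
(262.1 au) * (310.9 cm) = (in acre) 1 au = 1.4959787e+11 m, so 262.1 au = 262.1 * 1.4959787e+11 = 3.9209602e+13 m. 1 cm = 0.01 m, so 310.9 cm = 310.9 * 0.01 = 3.109 m. Combine: 3.9209602e+13 m * 3.109 m = 1.2190265e+14 m^2. 1 acre = 4046.8564 m^2, so 1.2190265e+14 m^2 = 1.2190265e+14 / 4046.8564 = 3.0122801e+10 acre ≈ 3.012e+10 acre (4 s.f.). Final answer: 3.012e+10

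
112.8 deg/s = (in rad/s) 1.969. Check: 1 deg/s = 0.017453293 rad/s, so 112.8 deg/s = 112.8 * 0.017453293 = 1.9687314 rad/s. Result: 1.9687314 rad/s ≈ 1.969 rad/s (4 s.f.).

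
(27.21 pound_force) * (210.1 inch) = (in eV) 4.031e+21. Check: 1 pound_force = 4.4482216 N, so 27.21 pound_force = 27.21 * 4.4482216 = 121.03611 N. 1 inch = 0.0254 m, so 210.1 inch = 210.1 * 0.0254 = 5.33654 m. Combine: 121.03611 N * 5.33654 m = 645.91404 J. 1 eV = 1.6021766e-19 J, so 645.91404 J = 645.91404 / 1.6021766e-19 = 4.0314784e+21 eV ≈ 4.031e+21 eV (4 s.f.).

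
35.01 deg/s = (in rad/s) 1 deg/s = 0.017453293 rad/s, so 35.01 deg/s = 35.01 * 0.017453293 = 0.61103977 rad/s. Result: 0.61103977 rad/s ≈ 0.611 rad/s (4 s.f.). Final answer: 0.611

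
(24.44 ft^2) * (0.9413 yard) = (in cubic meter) 1 ft^2 = 0.09290304 m^2, so 24.44 ft^2 = 24.44 * 0.09290304 = 2.2705503 m^2. 1 yard = 0.9144 m, so 0.9413 yard = 0.9413 * 0.9144 = 0.86072472 m. Combine: 2.2705503 m^2 * 0.86072472 m = 1.9543188 m^3. 1.9543188 m^3 = 1.9543188 cubic meter ≈ 1.954 cubic meter (4 s.f.). Final answer: 1.954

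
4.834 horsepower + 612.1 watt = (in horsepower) 1 horsepower = 745.69987 W, so 4.834 horsepower = 4.834 * 745.69987 = 3604.7132 W. 612.1 watt = 612.1 W. Sum: 3604.7132 + 612.1 = 4216.8132 W. 1 horsepower = 745.69987 W, so 4216.8132 W = 4216.8132 / 745.69987 = 5.6548396 horsepower ≈ 5.655 horsepower (4 s.f.). Final answer: 5.655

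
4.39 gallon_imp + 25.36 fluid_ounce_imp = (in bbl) 0.1301. Check: 1 gallon_imp = 0.00454609 m^3, so 4.39 gallon_imp = 4.39 * 0.00454609 = 0.019957335 m^3. 1 fluid_ounce_imp = 2.8413063e-05 m^3, so 25.36 fluid_ounce_imp = 25.36 * 2.8413063e-05 = 0.00072055527 m^3. Sum: 0.019957335 + 0.00072055527 = 0.02067789 m^3. 1 bbl = 0.15898729 m^3, so 0.02067789 m^3 = 0.02067789 / 0.15898729 = 0.13006002 bbl ≈ 0.1301 bbl (4 s.f.).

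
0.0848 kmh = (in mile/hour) 0.05269. Check: 1 kmh = 0.27777778 m/s, so 0.0848 kmh = 0.0848 * 0.27777778 = 0.023555556 m/s. 1 mile/hour = 0.44704 m/s, so 0.023555556 m/s = 0.023555556 / 0.44704 = 0.052692277 mile/hour ≈ 0.05269 mile/hour (4 s.f.).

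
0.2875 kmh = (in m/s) 0.07986. Check: 1 kmh = 0.27777778 m/s, so 0.2875 kmh = 0.2875 * 0.27777778 = 0.079861111 m/s. Result: 0.079861111 m/s ≈ 0.07986 m/s (4 s.f.).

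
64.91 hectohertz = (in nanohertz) 1 hectohertz = 100 Hz, so 64.91 hectohertz = 64.91 * 100 = 6491 Hz. 1 nanohertz = 1e-09 Hz, so 6491 Hz = 6491 / 1e-09 = 6.491e+12 nanohertz. Final answer: 6.491e+12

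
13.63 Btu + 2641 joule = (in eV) 1 Btu = 1055.0559 J, so 13.63 Btu = 13.63 * 1055.0559 = 14380.411 J. 2641 joule = 2641 J. Sum: 14380.411 + 2641 = 17021.411 J. 1 eV = 1.6021766e-19 J, so 17021.411 J = 17021.411 / 1.6021766e-19 = 1.0623929e+23 eV ≈ 1.062e+23 eV (4 s.f.). Final answer: 1.062e+23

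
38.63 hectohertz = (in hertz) 3863. Check: 1 hectohertz = 100 Hz, so 38.63 hectohertz = 38.63 * 100 = 3863 Hz. 3863 Hz = 3863 hertz.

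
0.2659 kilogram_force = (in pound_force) 1 kilogram_force = 9.80665 N, so 0.2659 kilogram_force = 0.2659 * 9.80665 = 2.6075882 N. 1 pound_force = 4.4482216 N, so 2.6075882 N = 2.6075882 / 4.4482216 = 0.58620916 pound_force ≈ 0.5862 pound_force (4 s.f.). Final answer: 0.5862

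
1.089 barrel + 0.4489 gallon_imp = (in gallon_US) 46.28. Check: 1 barrel = 0.15898729 m^3, so 1.089 barrel = 1.089 * 0.15898729 = 0.17313716 m^3. 1 gallon_imp = 0.00454609 m^3, so 0.4489 gallon_imp = 0.4489 * 0.00454609 = 0.0020407398 m^3. Sum: 0.17313716 + 0.0020407398 = 0.1751779 m^3. 1 gallon_US = 0.0037854118 m^3, so 0.1751779 m^3 = 0.1751779 / 0.0037854118 = 46.277106 gallon_US ≈ 46.28 gallon_US (4 s.f.).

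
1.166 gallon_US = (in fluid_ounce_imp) 1 gallon_US = 0.0037854118 m^3, so 1.166 gallon_US = 1.166 * 0.0037854118 = 0.0044137901 m^3. 1 fluid_ounce_imp = 2.8413063e-05 m^3, so 0.0044137901 m^3 = 0.0044137901 / 2.8413063e-05 = 155.3437 fluid_ounce_imp ≈ 155.3 fluid_ounce_imp (4 s.f.). Final answer: 155.3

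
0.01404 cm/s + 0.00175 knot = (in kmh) 1 cm/s = 0.01 m/s, so 0.01404 cm/s = 0.01404 * 0.01 = 0.0001404 m/s. 1 knot = 0.51444444 m/s, so 0.00175 knot = 0.00175 * 0.51444444 = 0.00090027778 m/s. Sum: 0.0001404 + 0.00090027778 = 0.0010406778 m/s. 1 kmh = 0.27777778 m/s, so 0.0010406778 m/s = 0.0010406778 / 0.27777778 = 0.00374644 kmh ≈ 0.003746 kmh (4 s.f.). Final answer: 0.003746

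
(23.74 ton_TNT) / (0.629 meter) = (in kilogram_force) 1 ton_TNT = 4.184e+09 J, so 23.74 ton_TNT = 23.74 * 4.184e+09 = 9.932816e+10 J. 0.629 meter = 0.629 m. Combine: 9.932816e+10 J / 0.629 m = 1.579144e+11 N. 1 kilogram_force = 9.80665 N, so 1.579144e+11 N = 1.579144e+11 / 9.80665 = 1.6102788e+10 kilogram_force ≈ 1.61e+10 kilogram_force (4 s.f.). Final answer: 1.61e+10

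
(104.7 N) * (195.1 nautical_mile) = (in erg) 104.7 N is already in N. 1 nautical_mile = 1852 m, so 195.1 nautical_mile = 195.1 * 1852 = 361325.2 m. Combine: 104.7 N * 361325.2 m = 37830748 J. 1 erg = 1e-07 J, so 37830748 J = 37830748 / 1e-07 = 3.7830748e+14 erg ≈ 3.783e+14 erg (4 s.f.). Final answer: 3.783e+14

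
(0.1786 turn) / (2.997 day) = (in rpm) 1 turn = 6.2831853 rad, so 0.1786 turn = 0.1786 * 6.2831853 = 1.1221769 rad. 1 day = 86400 s, so 2.997 day = 2.997 * 86400 = 258940.8 s. Combine: 1.1221769 rad / 258940.8 s = 4.3337199e-06 rad/s. 1 rpm = 0.10471976 rad/s, so 4.3337199e-06 rad/s = 4.3337199e-06 / 0.10471976 = 4.1383977e-05 rpm ≈ 4.138e-05 rpm (4 s.f.). Final answer: 4.138e-05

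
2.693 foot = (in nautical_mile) 0.0004432. Check: 1 foot = 0.3048 m, so 2.693 foot = 2.693 * 0.3048 = 0.8208264 m. 1 nautical_mile = 1852 m, so 0.8208264 m = 0.8208264 / 1852 = 0.0004432108 nautical_mile ≈ 0.0004432 nautical_mile (4 s.f.).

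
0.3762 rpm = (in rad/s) 1 rpm = 0.10471976 rad/s, so 0.3762 rpm = 0.3762 * 0.10471976 = 0.039395572 rad/s. Result: 0.039395572 rad/s ≈ 0.0394 rad/s (4 s.f.). Final answer: 0.0394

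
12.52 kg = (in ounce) 441.6. Check: 1 ounce = 0.028349523 kg, so 12.52 kg = 12.52 / 0.028349523 = 441.63 ounce ≈ 441.6 ounce (4 s.f.).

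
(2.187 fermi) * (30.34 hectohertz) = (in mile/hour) 1 fermi = 1e-15 m, so 2.187 fermi = 2.187 * 1e-15 = 2.187e-15 m. 1 hectohertz = 100 Hz, so 30.34 hectohertz = 30.34 * 100 = 3034 Hz. Combine: 2.187e-15 m * 3034 Hz = 6.635358e-12 m/s. 1 mile/hour = 0.44704 m/s, so 6.635358e-12 m/s = 6.635358e-12 / 0.44704 = 1.4842873e-11 mile/hour ≈ 1.484e-11 mile/hour (4 s.f.). Final answer: 1.484e-11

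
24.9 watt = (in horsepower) 24.9 watt = 24.9 W. 1 horsepower = 745.69987 W, so 24.9 W = 24.9 / 745.69987 = 0.03339145 horsepower ≈ 0.03339 horsepower (4 s.f.). Final answer: 0.03339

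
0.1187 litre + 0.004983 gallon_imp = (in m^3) 0.0001414. Check: 1 litre = 0.001 m^3, so 0.1187 litre = 0.1187 * 0.001 = 0.0001187 m^3. 1 gallon_imp = 0.00454609 m^3, so 0.004983 gallon_imp = 0.004983 * 0.00454609 = 2.2653166e-05 m^3. Sum: 0.0001187 + 2.2653166e-05 = 0.00014135317 m^3. Result: 0.00014135317 m^3 ≈ 0.0001414 m^3 (4 s.f.).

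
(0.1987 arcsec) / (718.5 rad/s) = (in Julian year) 4.249e-17. Check: 1 arcsec = 4.8481368e-06 rad, so 0.1987 arcsec = 0.1987 * 4.8481368e-06 = 9.6332478e-07 rad. 718.5 rad/s is already in rad/s. Combine: 9.6332478e-07 rad / 718.5 rad/s = 1.3407443e-09 s. 1 Julian year = 31557600 s, so 1.3407443e-09 s = 1.3407443e-09 / 31557600 = 4.2485623e-17 Julian year ≈ 4.249e-17 Julian year (4 s.f.).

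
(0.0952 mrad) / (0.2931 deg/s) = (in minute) 0.0003102. Check: 1 mrad = 0.001 rad, so 0.0952 mrad = 0.0952 * 0.001 = 9.52e-05 rad. 1 deg/s = 0.017453293 rad/s, so 0.2931 deg/s = 0.2931 * 0.017453293 = 0.00511556 rad/s. Combine: 9.52e-05 rad / 0.00511556 rad/s = 0.018609888 s. 1 minute = 60 s, so 0.018609888 s = 0.018609888 / 60 = 0.0003101648 minute ≈ 0.0003102 minute (4 s.f.).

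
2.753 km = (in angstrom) 1 km = 1000 m, so 2.753 km = 2.753 * 1000 = 2753 m. 1 angstrom = 1e-10 m, so 2753 m = 2753 / 1e-10 = 2.753e+13 angstrom. Final answer: 2.753e+13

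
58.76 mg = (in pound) 0.0001295. Check: 1 mg = 1e-06 kg, so 58.76 mg = 58.76 * 1e-06 = 5.876e-05 kg. 1 pound = 0.45359237 kg, so 5.876e-05 kg = 5.876e-05 / 0.45359237 = 0.00012954363 pound ≈ 0.0001295 pound (4 s.f.).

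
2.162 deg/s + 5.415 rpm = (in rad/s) 1 deg/s = 0.017453293 rad/s, so 2.162 deg/s = 2.162 * 0.017453293 = 0.037734018 rad/s. 1 rpm = 0.10471976 rad/s, so 5.415 rpm = 5.415 * 0.10471976 = 0.56705747 rad/s. Sum: 0.037734018 + 0.56705747 = 0.60479149 rad/s. Result: 0.60479149 rad/s ≈ 0.6048 rad/s (4 s.f.). Final answer: 0.6048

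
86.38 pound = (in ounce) 1382. Check: 1 pound = 0.45359237 kg, so 86.38 pound = 86.38 * 0.45359237 = 39.181309 kg. 1 ounce = 0.028349523 kg, so 39.181309 kg = 39.181309 / 0.028349523 = 1382.08 ounce ≈ 1382 ounce (4 s.f.).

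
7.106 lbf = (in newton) 31.61. Check: 1 lbf = 4.4482216 N, so 7.106 lbf = 7.106 * 4.4482216 = 31.609063 N. 31.609063 N = 31.609063 newton ≈ 31.61 newton (4 s.f.).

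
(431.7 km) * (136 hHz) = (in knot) 1 km = 1000 m, so 431.7 km = 431.7 * 1000 = 431700 m. 1 hHz = 100 Hz, so 136 hHz = 136 * 100 = 13600 Hz. Combine: 431700 m * 13600 Hz = 5.87112e+09 m/s. 1 knot = 0.51444444 m/s, so 5.87112e+09 m/s = 5.87112e+09 / 0.51444444 = 1.1412544e+10 knot ≈ 1.141e+10 knot (4 s.f.). Final answer: 1.141e+10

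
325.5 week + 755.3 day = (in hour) 7.281e+04. Check: 1 week = 604800 s, so 325.5 week = 325.5 * 604800 = 1.968624e+08 s. 1 day = 86400 s, so 755.3 day = 755.3 * 86400 = 65257920 s. Sum: 1.968624e+08 + 65257920 = 2.6212032e+08 s. 1 hour = 3600 s, so 2.6212032e+08 s = 2.6212032e+08 / 3600 = 72811.2 hour ≈ 7.281e+04 hour (4 s.f.).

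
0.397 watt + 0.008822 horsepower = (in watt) 6.976. Check: 0.397 watt = 0.397 W. 1 horsepower = 745.69987 W, so 0.008822 horsepower = 0.008822 * 745.69987 = 6.5785643 W. Sum: 0.397 + 6.5785643 = 6.9755643 W. 6.9755643 W = 6.9755643 watt ≈ 6.976 watt (4 s.f.).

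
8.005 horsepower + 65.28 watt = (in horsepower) 8.093. Check: 1 horsepower = 745.69987 W, so 8.005 horsepower = 8.005 * 745.69987 = 5969.3275 W. 65.28 watt = 65.28 W. Sum: 5969.3275 + 65.28 = 6034.6075 W. 1 horsepower = 745.69987 W, so 6034.6075 W = 6034.6075 / 745.69987 = 8.0925419 horsepower ≈ 8.093 horsepower (4 s.f.).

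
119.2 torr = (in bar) 1 torr = 133.32237 Pa, so 119.2 torr = 119.2 * 133.32237 = 15892.026 Pa. 1 bar = 100000 Pa, so 15892.026 Pa = 15892.026 / 100000 = 0.15892026 bar ≈ 0.1589 bar (4 s.f.). Final answer: 0.1589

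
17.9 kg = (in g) 1.79e+04. Check: 1 g = 0.001 kg, so 17.9 kg = 17.9 / 0.001 = 17900 g ≈ 1.79e+04 g (4 s.f.).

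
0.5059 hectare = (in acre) 1 hectare = 10000 m^2, so 0.5059 hectare = 0.5059 * 10000 = 5059 m^2. 1 acre = 4046.8564 m^2, so 5059 m^2 = 5059 / 4046.8564 = 1.2501061 acre ≈ 1.25 acre (4 s.f.). Final answer: 1.25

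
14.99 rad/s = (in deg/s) 858.9. Check: 1 deg/s = 0.017453293 rad/s, so 14.99 rad/s = 14.99 / 0.017453293 = 858.86373 deg/s ≈ 858.9 deg/s (4 s.f.).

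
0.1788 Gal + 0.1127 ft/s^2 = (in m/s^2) 0.03614. Check: 1 Gal = 0.01 m/s^2, so 0.1788 Gal = 0.1788 * 0.01 = 0.001788 m/s^2. 1 ft/s^2 = 0.3048 m/s^2, so 0.1127 ft/s^2 = 0.1127 * 0.3048 = 0.03435096 m/s^2. Sum: 0.001788 + 0.03435096 = 0.03613896 m/s^2. Result: 0.03613896 m/s^2 ≈ 0.03614 m/s^2 (4 s.f.).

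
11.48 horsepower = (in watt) 1 horsepower = 745.69987 W, so 11.48 horsepower = 11.48 * 745.69987 = 8560.6345 W. 8560.6345 W = 8560.6345 watt ≈ 8561 watt (4 s.f.). Final answer: 8561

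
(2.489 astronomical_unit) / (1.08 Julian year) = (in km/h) 3.933e+04. Check: 1 astronomical_unit = 1.4959787e+11 m, so 2.489 astronomical_unit = 2.489 * 1.4959787e+11 = 3.723491e+11 m. 1 Julian year = 31557600 s, so 1.08 Julian year = 1.08 * 31557600 = 34082208 s. Combine: 3.723491e+11 m / 34082208 s = 10925.029 m/s. 1 km/h = 0.27777778 m/s, so 10925.029 m/s = 10925.029 / 0.27777778 = 39330.103 km/h ≈ 3.933e+04 km/h (4 s.f.).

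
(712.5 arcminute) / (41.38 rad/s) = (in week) 8.281e-09. Check: 1 arcminute = 0.00029088821 rad, so 712.5 arcminute = 712.5 * 0.00029088821 = 0.20725785 rad. 41.38 rad/s is already in rad/s. Combine: 0.20725785 rad / 41.38 rad/s = 0.0050086479 s. 1 week = 604800 s, so 0.0050086479 s = 0.0050086479 / 604800 = 8.2814945e-09 week ≈ 8.281e-09 week (4 s.f.).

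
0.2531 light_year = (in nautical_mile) 1.293e+12. Check: 1 light_year = 9.4607305e+15 m, so 0.2531 light_year = 0.2531 * 9.4607305e+15 = 2.3945109e+15 m. 1 nautical_mile = 1852 m, so 2.3945109e+15 m = 2.3945109e+15 / 1852 = 1.2929324e+12 nautical_mile ≈ 1.293e+12 nautical_mile (4 s.f.).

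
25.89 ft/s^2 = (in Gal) 789.1. Check: 1 ft/s^2 = 0.3048 m/s^2, so 25.89 ft/s^2 = 25.89 * 0.3048 = 7.891272 m/s^2. 1 Gal = 0.01 m/s^2, so 7.891272 m/s^2 = 7.891272 / 0.01 = 789.1272 Gal ≈ 789.1 Gal (4 s.f.).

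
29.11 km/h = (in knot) 15.72. Check: 1 km/h = 0.27777778 m/s, so 29.11 km/h = 29.11 * 0.27777778 = 8.0861111 m/s. 1 knot = 0.51444444 m/s, so 8.0861111 m/s = 8.0861111 / 0.51444444 = 15.718143 knot ≈ 15.72 knot (4 s.f.).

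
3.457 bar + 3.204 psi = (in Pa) 3.678e+05. Check: 1 bar = 100000 Pa, so 3.457 bar = 3.457 * 100000 = 345700 Pa. 1 psi = 6894.7573 Pa, so 3.204 psi = 3.204 * 6894.7573 = 22090.802 Pa. Sum: 345700 + 22090.802 = 367790.8 Pa. Result: 367790.8 Pa ≈ 3.678e+05 Pa (4 s.f.).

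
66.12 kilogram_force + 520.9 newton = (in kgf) 1 kilogram_force = 9.80665 N, so 66.12 kilogram_force = 66.12 * 9.80665 = 648.4157 N. 520.9 newton = 520.9 N. Sum: 648.4157 + 520.9 = 1169.3157 N. 1 kgf = 9.80665 N, so 1169.3157 N = 1169.3157 / 9.80665 = 119.23702 kgf ≈ 119.2 kgf (4 s.f.). Final answer: 119.2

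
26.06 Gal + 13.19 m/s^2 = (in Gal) 1 Gal = 0.01 m/s^2, so 26.06 Gal = 26.06 * 0.01 = 0.2606 m/s^2. 13.19 m/s^2 is already in m/s^2. Sum: 0.2606 + 13.19 = 13.4506 m/s^2. 1 Gal = 0.01 m/s^2, so 13.4506 m/s^2 = 13.4506 / 0.01 = 1345.06 Gal ≈ 1345 Gal (4 s.f.). Final answer: 1345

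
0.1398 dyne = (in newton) 1.398e-06. Check: 1 dyne = 1e-05 N, so 0.1398 dyne = 0.1398 * 1e-05 = 1.398e-06 N. 1.398e-06 N = 1.398e-06 newton.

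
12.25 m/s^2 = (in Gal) 1225. Check: 1 Gal = 0.01 m/s^2, so 12.25 m/s^2 = 12.25 / 0.01 = 1225 Gal.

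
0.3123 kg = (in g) 1 g = 0.001 kg, so 0.3123 kg = 0.3123 / 0.001 = 312.3 g. Final answer: 312.3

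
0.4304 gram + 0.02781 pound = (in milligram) 1 gram = 0.001 kg, so 0.4304 gram = 0.4304 * 0.001 = 0.0004304 kg. 1 pound = 0.45359237 kg, so 0.02781 pound = 0.02781 * 0.45359237 = 0.012614404 kg. Sum: 0.0004304 + 0.012614404 = 0.013044804 kg. 1 milligram = 1e-06 kg, so 0.013044804 kg = 0.013044804 / 1e-06 = 13044.804 milligram ≈ 1.304e+04 milligram (4 s.f.). Final answer: 1.304e+04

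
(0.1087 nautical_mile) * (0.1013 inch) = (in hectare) 5.18e-05. Check: 1 nautical_mile = 1852 m, so 0.1087 nautical_mile = 0.1087 * 1852 = 201.3124 m. 1 inch = 0.0254 m, so 0.1013 inch = 0.1013 * 0.0254 = 0.00257302 m. Combine: 201.3124 m * 0.00257302 m = 0.51798083 m^2. 1 hectare = 10000 m^2, so 0.51798083 m^2 = 0.51798083 / 10000 = 5.1798083e-05 hectare ≈ 5.18e-05 hectare (4 s.f.).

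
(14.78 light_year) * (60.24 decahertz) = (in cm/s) 1 light_year = 9.4607305e+15 m, so 14.78 light_year = 14.78 * 9.4607305e+15 = 1.398296e+17 m. 1 decahertz = 10 Hz, so 60.24 decahertz = 60.24 * 10 = 602.4 Hz. Combine: 1.398296e+17 m * 602.4 Hz = 8.4233349e+19 m/s. 1 cm/s = 0.01 m/s, so 8.4233349e+19 m/s = 8.4233349e+19 / 0.01 = 8.4233349e+21 cm/s ≈ 8.423e+21 cm/s (4 s.f.). Final answer: 8.423e+21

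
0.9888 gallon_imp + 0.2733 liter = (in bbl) 0.02999. Check: 1 gallon_imp = 0.00454609 m^3, so 0.9888 gallon_imp = 0.9888 * 0.00454609 = 0.0044951738 m^3. 1 liter = 0.001 m^3, so 0.2733 liter = 0.2733 * 0.001 = 0.0002733 m^3. Sum: 0.0044951738 + 0.0002733 = 0.0047684738 m^3. 1 bbl = 0.15898729 m^3, so 0.0047684738 m^3 = 0.0047684738 / 0.15898729 = 0.029992798 bbl ≈ 0.02999 bbl (4 s.f.).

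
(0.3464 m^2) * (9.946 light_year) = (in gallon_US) 0.3464 m^2 is already in m^2. 1 light_year = 9.4607305e+15 m, so 9.946 light_year = 9.946 * 9.4607305e+15 = 9.4096425e+16 m. Combine: 0.3464 m^2 * 9.4096425e+16 m = 3.2595002e+16 m^3. 1 gallon_US = 0.0037854118 m^3, so 3.2595002e+16 m^3 = 3.2595002e+16 / 0.0037854118 = 8.6106885e+18 gallon_US ≈ 8.611e+18 gallon_US (4 s.f.). Final answer: 8.611e+18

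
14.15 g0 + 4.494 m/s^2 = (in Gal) 1 g0 = 9.80665 m/s^2, so 14.15 g0 = 14.15 * 9.80665 = 138.7641 m/s^2. 4.494 m/s^2 is already in m/s^2. Sum: 138.7641 + 4.494 = 143.2581 m/s^2. 1 Gal = 0.01 m/s^2, so 143.2581 m/s^2 = 143.2581 / 0.01 = 14325.81 Gal ≈ 1.433e+04 Gal (4 s.f.). Final answer: 1.433e+04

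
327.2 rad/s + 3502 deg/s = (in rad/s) 388.3. Check: 327.2 rad/s is already in rad/s. 1 deg/s = 0.017453293 rad/s, so 3502 deg/s = 3502 * 0.017453293 = 61.12143 rad/s. Sum: 327.2 + 61.12143 = 388.32143 rad/s. Result: 388.32143 rad/s ≈ 388.3 rad/s (4 s.f.).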